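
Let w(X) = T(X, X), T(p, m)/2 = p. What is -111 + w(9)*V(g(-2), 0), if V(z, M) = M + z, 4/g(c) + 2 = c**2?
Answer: -75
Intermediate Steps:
T(p, m) = 2*p
w(X) = 2*X
g(c) = 4/(-2 + c**2)
-111 + w(9)*V(g(-2), 0) = -111 + (2*9)*(0 + 4/(-2 + (-2)**2)) = -111 + 18*(0 + 4/(-2 + 4)) = -111 + 18*(0 + 4/2) = -111 + 18*(0 + 4*(1/2)) = -111 + 18*(0 + 2) = -111 + 18*2 = -111 + 36 = -75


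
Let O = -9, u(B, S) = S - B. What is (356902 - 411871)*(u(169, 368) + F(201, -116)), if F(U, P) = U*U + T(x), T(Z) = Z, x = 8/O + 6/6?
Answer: -6695242523/3 ≈ -2.2317e+9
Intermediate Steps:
x = 1/9 (x = 8/(-9) + 6/6 = 8*(-1/9) + 6*(1/6) = -8/9 + 1 = 1/9 ≈ 0.11111)
F(U, P) = 1/9 + U**2 (F(U, P) = U*U + 1/9 = U**2 + 1/9 = 1/9 + U**2)
(356902 - 411871)*(u(169, 368) + F(201, -116)) = (356902 - 411871)*((368 - 1*169) + (1/9 + 201**2)) = -54969*((368 - 169) + (1/9 + 40401)) = -54969*(199 + 363610/9) = -54969*365401/9 = -6695242523/3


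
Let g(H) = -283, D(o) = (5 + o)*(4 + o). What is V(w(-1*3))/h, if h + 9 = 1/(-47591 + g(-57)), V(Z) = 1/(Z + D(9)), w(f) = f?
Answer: -47874/77125193 ≈ -0.00062073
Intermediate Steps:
D(o) = (4 + o)*(5 + o)
V(Z) = 1/(182 + Z) (V(Z) = 1/(Z + (20 + 9² + 9*9)) = 1/(Z + (20 + 81 + 81)) = 1/(Z + 182) = 1/(182 + Z))
h = -430867/47874 (h = -9 + 1/(-47591 - 283) = -9 + 1/(-47874) = -9 - 1/47874 = -430867/47874 ≈ -9.0000)
V(w(-1*3))/h = 1/((182 - 1*3)*(-430867/47874)) = -47874/430867/(182 - 3) = -47874/430867/179 = (1/179)*(-47874/430867) = -47874/77125193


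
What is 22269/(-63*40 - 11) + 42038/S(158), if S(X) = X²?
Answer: -224762569/31591942 ≈ -7.1146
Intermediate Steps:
22269/(-63*40 - 11) + 42038/S(158) = 22269/(-63*40 - 11) + 42038/(158²) = 22269/(-2520 - 11) + 42038/24964 = 22269/(-2531) + 42038*(1/24964) = 22269*(-1/2531) + 21019/12482 = -22269/2531 + 21019/12482 = -224762569/31591942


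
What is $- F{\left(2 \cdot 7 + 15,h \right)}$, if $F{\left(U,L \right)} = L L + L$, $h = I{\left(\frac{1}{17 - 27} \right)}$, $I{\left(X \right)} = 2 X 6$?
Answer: $- \frac{6}{25} \approx -0.24$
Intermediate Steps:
$I{\left(X \right)} = 12 X$
$h = - \frac{6}{5}$ ($h = \frac{12}{17 - 27} = \frac{12}{-10} = 12 \left(- \frac{1}{10}\right) = - \frac{6}{5} \approx -1.2$)
$F{\left(U,L \right)} = L + L^{2}$ ($F{\left(U,L \right)} = L^{2} + L = L + L^{2}$)
$- F{\left(2 \cdot 7 + 15,h \right)} = - \frac{\left(-6\right) \left(1 - \frac{6}{5}\right)}{5} = - \frac{\left(-6\right) \left(-1\right)}{5 \cdot 5} = \left(-1\right) \frac{6}{25} = - \frac{6}{25}$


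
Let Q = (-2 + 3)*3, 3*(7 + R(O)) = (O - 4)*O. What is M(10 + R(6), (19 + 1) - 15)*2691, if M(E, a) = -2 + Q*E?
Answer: 51129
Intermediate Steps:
R(O) = -7 + O*(-4 + O)/3 (R(O) = -7 + ((O - 4)*O)/3 = -7 + ((-4 + O)*O)/3 = -7 + (O*(-4 + O))/3 = -7 + O*(-4 + O)/3)
Q = 3 (Q = 1*3 = 3)
M(E, a) = -2 + 3*E
M(10 + R(6), (19 + 1) - 15)*2691 = (-2 + 3*(10 + (-7 - 4/3*6 + (1/3)*6**2)))*2691 = (-2 + 3*(10 + (-7 - 8 + (1/3)*36)))*2691 = (-2 + 3*(10 + (-7 - 8 + 12)))*2691 = (-2 + 3*(10 - 3))*2691 = (-2 + 3*7)*2691 = (-2 + 21)*2691 = 19*2691 = 51129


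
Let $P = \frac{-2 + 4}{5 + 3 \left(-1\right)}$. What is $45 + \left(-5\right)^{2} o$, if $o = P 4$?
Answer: $145$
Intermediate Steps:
$P = 1$ ($P = \frac{2}{5 - 3} = \frac{2}{2} = 2 \cdot \frac{1}{2} = 1$)
$o = 4$ ($o = 1 \cdot 4 = 4$)
$45 + \left(-5\right)^{2} o = 45 + \left(-5\right)^{2} \cdot 4 = 45 + 25 \cdot 4 = 45 + 100 = 145$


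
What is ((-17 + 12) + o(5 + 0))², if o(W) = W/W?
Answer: 16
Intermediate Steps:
o(W) = 1
((-17 + 12) + o(5 + 0))² = ((-17 + 12) + 1)² = (-5 + 1)² = (-4)² = 16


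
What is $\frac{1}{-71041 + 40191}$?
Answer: $- \frac{1}{30850} \approx -3.2415 \cdot 10^{-5}$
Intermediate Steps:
$\frac{1}{-71041 + 40191} = \frac{1}{-30850} = - \frac{1}{30850}$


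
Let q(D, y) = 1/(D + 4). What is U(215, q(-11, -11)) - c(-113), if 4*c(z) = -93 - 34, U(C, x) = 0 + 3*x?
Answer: 877/28 ≈ 31.321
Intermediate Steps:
q(D, y) = 1/(4 + D)
U(C, x) = 3*x
c(z) = -127/4 (c(z) = (-93 - 34)/4 = (¼)*(-127) = -127/4)
U(215, q(-11, -11)) - c(-113) = 3/(4 - 11) - 1*(-127/4) = 3/(-7) + 127/4 = 3*(-⅐) + 127/4 = -3/7 + 127/4 = 877/28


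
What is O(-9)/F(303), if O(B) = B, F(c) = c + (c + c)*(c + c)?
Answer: -3/122513 ≈ -2.4487e-5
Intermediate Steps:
F(c) = c + 4*c**2 (F(c) = c + (2*c)*(2*c) = c + 4*c**2)
O(-9)/F(303) = -9*1/(303*(1 + 4*303)) = -9*1/(303*(1 + 1212)) = -9/(303*1213) = -9/367539 = -9*1/367539 = -3/122513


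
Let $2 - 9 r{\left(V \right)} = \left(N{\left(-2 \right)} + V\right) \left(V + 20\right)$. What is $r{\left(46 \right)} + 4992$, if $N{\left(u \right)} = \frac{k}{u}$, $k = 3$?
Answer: $\frac{41993}{9} \approx 4665.9$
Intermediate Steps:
$N{\left(u \right)} = \frac{3}{u}$
$r{\left(V \right)} = \frac{2}{9} - \frac{\left(20 + V\right) \left(- \frac{3}{2} + V\right)}{9}$ ($r{\left(V \right)} = \frac{2}{9} - \frac{\left(\frac{3}{-2} + V\right) \left(V + 20\right)}{9} = \frac{2}{9} - \frac{\left(3 \left(- \frac{1}{2}\right) + V\right) \left(20 + V\right)}{9} = \frac{2}{9} - \frac{\left(- \frac{3}{2} + V\right) \left(20 + V\right)}{9} = \frac{2}{9} - \frac{\left(20 + V\right) \left(- \frac{3}{2} + V\right)}{9}$)
$r{\left(46 \right)} + 4992 = \left(\frac{32}{9} - \frac{851}{9} - \frac{46^{2}}{9}\right) + 4992 = \left(\frac{32}{9} - \frac{851}{9} - \frac{2116}{9}\right) + 4992 = - \frac{2935}{9} + 4992 = \frac{41993}{9}$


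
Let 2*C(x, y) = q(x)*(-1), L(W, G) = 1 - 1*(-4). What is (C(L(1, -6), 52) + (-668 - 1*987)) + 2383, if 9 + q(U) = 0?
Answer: 1465/2 ≈ 732.50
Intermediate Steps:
q(U) = -9 (q(U) = -9 + 0 = -9)
L(W, G) = 5 (L(W, G) = 1 + 4 = 5)
C(x, y) = 9/2 (C(x, y) = (-9*(-1))/2 = (½)*9 = 9/2)
(C(L(1, -6), 52) + (-668 - 1*987)) + 2383 = (9/2 + (-668 - 1*987)) + 2383 = (9/2 + (-668 - 987)) + 2383 = (9/2 - 1655) + 2383 = -3301/2 + 2383 = 1465/2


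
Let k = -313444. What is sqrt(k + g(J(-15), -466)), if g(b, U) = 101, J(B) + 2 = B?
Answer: I*sqrt(313343) ≈ 559.77*I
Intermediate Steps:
J(B) = -2 + B
sqrt(k + g(J(-15), -466)) = sqrt(-313444 + 101) = sqrt(-313343) = I*sqrt(313343)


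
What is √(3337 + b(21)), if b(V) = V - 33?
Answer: 5*√133 ≈ 57.663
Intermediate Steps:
b(V) = -33 + V
√(3337 + b(21)) = √(3337 + (-33 + 21)) = √(3337 - 12) = √3325 = 5*√133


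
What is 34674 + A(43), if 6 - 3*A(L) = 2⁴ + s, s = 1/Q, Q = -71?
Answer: 7384853/213 ≈ 34671.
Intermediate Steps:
s = -1/71 (s = 1/(-71) = -1/71 ≈ -0.014085)
A(L) = -709/213 (A(L) = 2 - (2⁴ - 1/71)/3 = 2 - (16 - 1/71)/3 = 2 - ⅓*1135/71 = 2 - 1135/213 = -709/213)
34674 + A(43) = 34674 - 709/213 = 7384853/213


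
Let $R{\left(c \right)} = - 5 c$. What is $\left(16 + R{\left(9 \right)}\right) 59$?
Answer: $-1711$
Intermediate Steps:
$\left(16 + R{\left(9 \right)}\right) 59 = \left(16 - 45\right) 59 = \left(-29\right) 59 = -1711$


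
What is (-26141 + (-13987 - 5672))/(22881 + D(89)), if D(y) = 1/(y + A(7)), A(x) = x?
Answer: -4396800/2196577 ≈ -2.0017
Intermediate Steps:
D(y) = 1/(7 + y) (D(y) = 1/(y + 7) = 1/(7 + y))
(-26141 + (-13987 - 5672))/(22881 + D(89)) = (-26141 + (-13987 - 5672))/(22881 + 1/(7 + 89)) = (-26141 - 19659)/(22881 + 1/96) = -45800/(22881 + 1/96) = -45800/2196577/96 = -45800*96/2196577 = -4396800/2196577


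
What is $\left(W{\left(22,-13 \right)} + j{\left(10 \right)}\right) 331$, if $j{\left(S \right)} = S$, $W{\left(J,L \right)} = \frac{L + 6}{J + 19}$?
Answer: $\frac{133393}{41} \approx 3253.5$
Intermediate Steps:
$W{\left(J,L \right)} = \frac{6 + L}{19 + J}$
$\left(W{\left(22,-13 \right)} + j{\left(10 \right)}\right) 331 = \left(\frac{6 - 13}{19 + 22} + 10\right) 331 = \left(\frac{1}{41} \left(-7\right) + 10\right) 331 = \left(- \frac{7}{41} + 10\right) 331 = \frac{403}{41} \cdot 331 = \frac{133393}{41}$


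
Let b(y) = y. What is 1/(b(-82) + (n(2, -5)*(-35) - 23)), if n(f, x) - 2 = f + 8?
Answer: -1/525 ≈ -0.0019048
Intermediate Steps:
n(f, x) = 10 + f (n(f, x) = 2 + (f + 8) = 2 + (8 + f) = 10 + f)
1/(b(-82) + (n(2, -5)*(-35) - 23)) = 1/(-82 + ((10 + 2)*(-35) - 23)) = 1/(-82 + (12*(-35) - 23)) = 1/(-82 + (-420 - 23)) = 1/(-82 - 443) = 1/(-525) = -1/525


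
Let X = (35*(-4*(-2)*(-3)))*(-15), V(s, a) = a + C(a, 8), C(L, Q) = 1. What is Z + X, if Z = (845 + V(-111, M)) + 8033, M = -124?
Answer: 21355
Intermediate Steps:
V(s, a) = 1 + a (V(s, a) = a + 1 = 1 + a)
Z = 8755 (Z = (845 + (1 - 124)) + 8033 = (845 - 123) + 8033 = 722 + 8033 = 8755)
X = 12600 (X = (35*(8*(-3)))*(-15) = (35*(-24))*(-15) = -840*(-15) = 12600)
Z + X = 8755 + 12600 = 21355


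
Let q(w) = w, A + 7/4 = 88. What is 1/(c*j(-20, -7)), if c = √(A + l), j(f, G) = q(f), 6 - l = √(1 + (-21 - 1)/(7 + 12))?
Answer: -√19/(10*√(7011 - 4*I*√57)) ≈ -0.0052058 - 1.1212e-5*I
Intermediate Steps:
A = 345/4 (A = -7/4 + 88 = 345/4 ≈ 86.250)
l = 6 - I*√57/19 (l = 6 - √(1 + (-21 - 1)/(7 + 12)) = 6 - √(1 - 22/19) = 6 - √(-3/19) = 6 - I*√57/19 ≈ 6.0 - 0.39736*I)
j(f, G) = f
c = √(369/4 - I*√57/19) (c = √(345/4 + (6 - I*√57/19)) = √(369/4 - I*√57/19) ≈ 9.6047 - 0.02069*I)
1/(c*j(-20, -7)) = 1/((√(133209 - 76*I*√57)/38)*(-20)) = 1/(-10*√(133209 - 76*I*√57)/19) = -19/(10*√(133209 - 76*I*√57))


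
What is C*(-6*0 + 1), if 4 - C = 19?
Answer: -15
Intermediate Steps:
C = -15 (C = 4 - 1*19 = 4 - 19 = -15)
C*(-6*0 + 1) = -15*(-6*0 + 1) = -15*(0 + 1) = -15*1 = -15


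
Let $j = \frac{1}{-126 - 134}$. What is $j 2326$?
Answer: $- \frac{1163}{130} \approx -8.9462$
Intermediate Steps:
$j = - \frac{1}{260}$ ($j = \frac{1}{-260} = - \frac{1}{260} \approx -0.0038462$)
$j 2326 = \left(- \frac{1}{260}\right) 2326 = - \frac{1163}{130}$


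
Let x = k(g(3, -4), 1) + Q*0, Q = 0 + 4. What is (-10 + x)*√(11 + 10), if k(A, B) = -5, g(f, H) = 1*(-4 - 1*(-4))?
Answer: -15*√21 ≈ -68.739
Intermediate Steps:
g(f, H) = 0 (g(f, H) = 1*(-4 + 4) = 1*0 = 0)
Q = 4
x = -5 (x = -5 + 4*0 = -5 + 0 = -5)
(-10 + x)*√(11 + 10) = (-10 - 5)*√(11 + 10) = -15*√21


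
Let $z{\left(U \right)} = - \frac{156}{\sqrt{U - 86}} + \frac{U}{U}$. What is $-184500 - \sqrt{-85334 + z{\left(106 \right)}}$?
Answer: $-184500 - \frac{i \sqrt{2133325 + 390 \sqrt{5}}}{5} \approx -1.845 \cdot 10^{5} - 292.18 i$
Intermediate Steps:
$z{\left(U \right)} = 1 - \frac{156}{\sqrt{-86 + U}}$ ($z{\left(U \right)} = - \frac{156}{\sqrt{-86 + U}} + 1 = 1 - \frac{156}{\sqrt{-86 + U}}$)
$-184500 - \sqrt{-85334 + z{\left(106 \right)}} = -184500 - \sqrt{-85334 + \left(1 - \frac{156}{\sqrt{-86 + 106}}\right)} = -184500 - \sqrt{-85334 + \left(1 - \frac{156}{2 \sqrt{5}}\right)} = -184500 - \sqrt{-85334 + \left(1 - 156 \frac{\sqrt{5}}{10}\right)} = -184500 - \sqrt{-85334 + \left(1 - \frac{78 \sqrt{5}}{5}\right)} = -184500 - \sqrt{-85333 - \frac{78 \sqrt{5}}{5}}$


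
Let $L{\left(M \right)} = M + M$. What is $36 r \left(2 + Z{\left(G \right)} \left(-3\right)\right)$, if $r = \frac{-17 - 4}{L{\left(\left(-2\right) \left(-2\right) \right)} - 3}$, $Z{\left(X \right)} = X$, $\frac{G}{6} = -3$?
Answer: $- \frac{42336}{5} \approx -8467.2$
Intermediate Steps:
$G = -18$ ($G = 6 \left(-3\right) = -18$)
$L{\left(M \right)} = 2 M$
$r = - \frac{21}{5}$ ($r = \frac{-17 - 4}{2 \left(\left(-2\right) \left(-2\right)\right) - 3} = - \frac{21}{2 \cdot 4 - 3} = - \frac{21}{8 - 3} = - \frac{21}{5} \approx -4.2$)
$36 r \left(2 + Z{\left(G \right)} \left(-3\right)\right) = 36 \left(- \frac{21}{5}\right) \left(2 - -54\right) = - \frac{756 \left(2 + 54\right)}{5} = \left(- \frac{756}{5}\right) 56 = - \frac{42336}{5}$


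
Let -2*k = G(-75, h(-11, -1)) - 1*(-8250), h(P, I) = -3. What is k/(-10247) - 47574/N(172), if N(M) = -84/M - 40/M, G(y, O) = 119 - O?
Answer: 20962233220/317657 ≈ 65990.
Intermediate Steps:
N(M) = -124/M
k = -4186 (k = -((119 - 1*(-3)) - 1*(-8250))/2 = -((119 + 3) + 8250)/2 = -(122 + 8250)/2 = -1/2*8372 = -4186)
k/(-10247) - 47574/N(172) = -4186/(-10247) - 47574/((-124/172)) = -4186*(-1/10247) - 47574/((-124*1/172)) = 4186/10247 - 47574/(-31/43) = 4186/10247 - 47574*(-43/31) = 4186/10247 + 2045682/31 = 20962233220/317657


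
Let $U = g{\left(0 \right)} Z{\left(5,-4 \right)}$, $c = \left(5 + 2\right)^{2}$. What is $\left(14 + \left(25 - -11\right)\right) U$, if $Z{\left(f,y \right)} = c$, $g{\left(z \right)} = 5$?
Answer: $12250$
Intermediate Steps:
$c = 49$ ($c = 7^{2} = 49$)
$Z{\left(f,y \right)} = 49$
$U = 245$ ($U = 5 \cdot 49 = 245$)
$\left(14 + \left(25 - -11\right)\right) U = \left(14 + \left(25 - -11\right)\right) 245 = \left(14 + \left(25 + 11\right)\right) 245 = \left(14 + 36\right) 245 = 50 \cdot 245 = 12250$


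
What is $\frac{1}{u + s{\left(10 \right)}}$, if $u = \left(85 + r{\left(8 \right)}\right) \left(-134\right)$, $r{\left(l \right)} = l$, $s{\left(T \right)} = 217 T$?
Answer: $- \frac{1}{10292} \approx -9.7163 \cdot 10^{-5}$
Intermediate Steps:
$u = -12462$ ($u = \left(85 + 8\right) \left(-134\right) = 93 \left(-134\right) = -12462$)
$\frac{1}{u + s{\left(10 \right)}} = \frac{1}{-12462 + 217 \cdot 10} = \frac{1}{-12462 + 2170} = \frac{1}{-10292} = - \frac{1}{10292}$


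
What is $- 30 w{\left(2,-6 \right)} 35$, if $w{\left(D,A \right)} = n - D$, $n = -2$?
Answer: $4200$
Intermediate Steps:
$w{\left(D,A \right)} = -2 - D$
$- 30 w{\left(2,-6 \right)} 35 = - 30 \left(-2 - 2\right) 35 = \left(-30\right) \left(-4\right) 35 = 120 \cdot 35 = 4200$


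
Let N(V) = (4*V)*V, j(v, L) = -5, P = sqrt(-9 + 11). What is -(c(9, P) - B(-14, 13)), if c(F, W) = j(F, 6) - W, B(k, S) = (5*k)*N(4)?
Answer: -4475 + sqrt(2) ≈ -4473.6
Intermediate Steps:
P = sqrt(2) ≈ 1.4142
N(V) = 4*V**2
B(k, S) = 320*k (B(k, S) = (5*k)*(4*4**2) = (5*k)*(4*16) = (5*k)*64 = 320*k)
c(F, W) = -5 - W
-(c(9, P) - B(-14, 13)) = -((-5 - sqrt(2)) - 320*(-14)) = -((-5 - sqrt(2)) - 1*(-4480)) = -((-5 - sqrt(2)) + 4480) = -(4475 - sqrt(2)) = -4475 + sqrt(2)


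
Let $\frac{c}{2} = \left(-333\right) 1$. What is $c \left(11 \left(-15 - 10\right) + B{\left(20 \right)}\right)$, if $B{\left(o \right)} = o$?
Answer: $169830$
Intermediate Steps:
$c = -666$ ($c = 2 \left(\left(-333\right) 1\right) = 2 \left(-333\right) = -666$)
$c \left(11 \left(-15 - 10\right) + B{\left(20 \right)}\right) = - 666 \left(11 \left(-15 - 10\right) + 20\right) = - 666 \left(11 \left(-25\right) + 20\right) = - 666 \left(-275 + 20\right) = \left(-666\right) \left(-255\right) = 169830$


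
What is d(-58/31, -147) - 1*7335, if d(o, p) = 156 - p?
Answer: -7032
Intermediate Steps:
d(-58/31, -147) - 1*7335 = (156 - 1*(-147)) - 1*7335 = (156 + 147) - 7335 = 303 - 7335 = -7032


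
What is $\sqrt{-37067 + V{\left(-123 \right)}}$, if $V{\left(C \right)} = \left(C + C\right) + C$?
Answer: $14 i \sqrt{191} \approx 193.48 i$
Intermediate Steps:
$V{\left(C \right)} = 3 C$ ($V{\left(C \right)} = 2 C + C = 3 C$)
$\sqrt{-37067 + V{\left(-123 \right)}} = \sqrt{-37067 + 3 \left(-123\right)} = \sqrt{-37067 - 369} = \sqrt{-37436} = 14 i \sqrt{191}$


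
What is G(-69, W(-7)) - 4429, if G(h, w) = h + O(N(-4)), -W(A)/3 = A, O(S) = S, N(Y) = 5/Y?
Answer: -17997/4 ≈ -4499.3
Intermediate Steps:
W(A) = -3*A
G(h, w) = -5/4 + h (G(h, w) = h + 5/(-4) = h + 5*(-¼) = h - 5/4 = -5/4 + h)
G(-69, W(-7)) - 4429 = (-5/4 - 69) - 4429 = -281/4 - 4429 = -17997/4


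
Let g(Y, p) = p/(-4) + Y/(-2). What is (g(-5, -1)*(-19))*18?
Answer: -1881/2 ≈ -940.50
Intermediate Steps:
g(Y, p) = -Y/2 - p/4 (g(Y, p) = p*(-¼) + Y*(-½) = -p/4 - Y/2 = -Y/2 - p/4)
(g(-5, -1)*(-19))*18 = ((-½*(-5) - ¼*(-1))*(-19))*18 = ((5/2 + ¼)*(-19))*18 = ((11/4)*(-19))*18 = -209/4*18 = -1881/2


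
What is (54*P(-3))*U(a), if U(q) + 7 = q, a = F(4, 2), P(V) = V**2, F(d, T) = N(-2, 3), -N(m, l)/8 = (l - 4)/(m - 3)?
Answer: -20898/5 ≈ -4179.6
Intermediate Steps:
N(m, l) = -8*(-4 + l)/(-3 + m) (N(m, l) = -8*(l - 4)/(m - 3) = -8*(-4 + l)/(-3 + m))
F(d, T) = -8/5 (F(d, T) = 8*(4 - 1*3)/(-3 - 2) = 8*(4 - 3)/(-5) = 8*(-1/5)*1 = -8/5)
a = -8/5 ≈ -1.6000
U(q) = -7 + q
(54*P(-3))*U(a) = (54*(-3)**2)*(-7 - 8/5) = (54*9)*(-43/5) = 486*(-43/5) = -20898/5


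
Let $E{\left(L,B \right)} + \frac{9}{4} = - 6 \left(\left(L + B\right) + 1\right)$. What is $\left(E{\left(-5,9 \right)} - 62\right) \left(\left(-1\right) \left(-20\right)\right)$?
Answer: $-1885$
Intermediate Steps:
$E{\left(L,B \right)} = - \frac{33}{4} - 6 B - 6 L$ ($E{\left(L,B \right)} = - \frac{9}{4} - 6 \left(\left(L + B\right) + 1\right) = - \frac{9}{4} - 6 \left(\left(B + L\right) + 1\right) = - \frac{9}{4} - 6 \left(1 + B + L\right) = - \frac{9}{4} - \left(6 + 6 B + 6 L\right) = - \frac{33}{4} - 6 B - 6 L$)
$\left(E{\left(-5,9 \right)} - 62\right) \left(\left(-1\right) \left(-20\right)\right) = \left(\left(- \frac{33}{4} - 54 - -30\right) - 62\right) \left(\left(-1\right) \left(-20\right)\right) = \left(\left(- \frac{33}{4} - 54 + 30\right) - 62\right) 20 = \left(- \frac{129}{4} - 62\right) 20 = \left(- \frac{377}{4}\right) 20 = -1885$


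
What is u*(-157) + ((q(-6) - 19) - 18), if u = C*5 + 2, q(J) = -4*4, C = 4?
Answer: -3507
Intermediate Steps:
q(J) = -16
u = 22 (u = 4*5 + 2 = 20 + 2 = 22)
u*(-157) + ((q(-6) - 19) - 18) = 22*(-157) + ((-16 - 19) - 18) = -3454 + (-35 - 18) = -3454 - 53 = -3507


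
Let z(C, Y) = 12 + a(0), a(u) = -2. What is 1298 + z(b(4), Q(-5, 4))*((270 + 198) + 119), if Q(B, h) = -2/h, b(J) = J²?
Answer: 7168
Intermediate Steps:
z(C, Y) = 10 (z(C, Y) = 12 - 2 = 10)
1298 + z(b(4), Q(-5, 4))*((270 + 198) + 119) = 1298 + 10*((270 + 198) + 119) = 1298 + 10*(468 + 119) = 1298 + 10*587 = 1298 + 5870 = 7168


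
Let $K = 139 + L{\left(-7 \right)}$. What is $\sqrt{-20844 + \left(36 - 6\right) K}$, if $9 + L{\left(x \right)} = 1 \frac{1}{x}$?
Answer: $\frac{39 i \sqrt{546}}{7} \approx 130.19 i$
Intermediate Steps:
$L{\left(x \right)} = -9 + \frac{1}{x}$ ($L{\left(x \right)} = -9 + 1 \frac{1}{x} = -9 + \frac{1}{x}$)
$K = \frac{909}{7}$ ($K = 139 - \left(9 - \frac{1}{-7}\right) = 139 - \frac{64}{7} = \frac{909}{7} \approx 129.86$)
$\sqrt{-20844 + \left(36 - 6\right) K} = \sqrt{-20844 + \left(36 - 6\right) \frac{909}{7}} = \sqrt{-20844 + 30 \cdot \frac{909}{7}} = \sqrt{-20844 + \frac{27270}{7}} = \sqrt{- \frac{118638}{7}} = \frac{39 i \sqrt{546}}{7}$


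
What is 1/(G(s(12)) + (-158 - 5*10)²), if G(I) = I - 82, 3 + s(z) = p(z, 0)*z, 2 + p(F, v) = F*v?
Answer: 1/43155 ≈ 2.3172e-5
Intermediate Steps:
p(F, v) = -2 + F*v
s(z) = -3 - 2*z (s(z) = -3 + (-2 + z*0)*z = -3 + (-2 + 0)*z = -3 - 2*z)
G(I) = -82 + I
1/(G(s(12)) + (-158 - 5*10)²) = 1/((-82 + (-3 - 2*12)) + (-158 - 5*10)²) = 1/((-82 + (-3 - 24)) + (-158 - 50)²) = 1/((-82 - 27) + (-208)²) = 1/(-109 + 43264) = 1/43155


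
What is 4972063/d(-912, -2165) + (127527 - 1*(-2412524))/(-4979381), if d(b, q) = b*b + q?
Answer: 22650623064474/4130789910599 ≈ 5.4834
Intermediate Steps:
d(b, q) = q + b**2 (d(b, q) = b**2 + q = q + b**2)
4972063/d(-912, -2165) + (127527 - 1*(-2412524))/(-4979381) = 4972063/(-2165 + (-912)**2) + (127527 - 1*(-2412524))/(-4979381) = 4972063/(-2165 + 831744) + (127527 + 2412524)*(-1/4979381) = 4972063/829579 + 2540051*(-1/4979381) = 4972063*(1/829579) - 2540051/4979381 = 4972063/829579 - 2540051/4979381 = 22650623064474/4130789910599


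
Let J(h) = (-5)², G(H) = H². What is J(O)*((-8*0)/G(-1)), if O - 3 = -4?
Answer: 0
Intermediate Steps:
O = -1 (O = 3 - 4 = -1)
J(h) = 25
J(O)*((-8*0)/G(-1)) = 25*((-8*0)/((-1)²)) = 25*(0/1) = 25*(0*1) = 25*0 = 0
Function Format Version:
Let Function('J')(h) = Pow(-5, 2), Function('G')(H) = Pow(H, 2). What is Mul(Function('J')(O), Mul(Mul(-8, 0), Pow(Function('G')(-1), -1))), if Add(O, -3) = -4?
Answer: 0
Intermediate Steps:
O = -1 (O = Add(3, -4) = -1)
Function('J')(h) = 25
Mul(Function('J')(O), Mul(Mul(-8, 0), Pow(Function('G')(-1), -1))) = Mul(25, Mul(Mul(-8, 0), Pow(Pow(-1, 2), -1))) = Mul(25, Mul(0, Pow(1, -1))) = Mul(25, Mul(0, 1)) = Mul(25, 0) = 0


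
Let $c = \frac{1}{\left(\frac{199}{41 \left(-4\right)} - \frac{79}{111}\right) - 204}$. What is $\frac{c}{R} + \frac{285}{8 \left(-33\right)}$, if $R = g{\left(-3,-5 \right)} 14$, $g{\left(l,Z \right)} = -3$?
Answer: $- \frac{2492592573}{2309175176} \approx -1.0794$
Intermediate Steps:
$c = - \frac{18204}{3748661}$ ($c = \frac{1}{\left(\frac{199}{-164} - \frac{79}{111}\right) - 204} = \frac{1}{\left(199 \left(- \frac{1}{164}\right) - \frac{79}{111}\right) - 204} = \frac{1}{\left(- \frac{199}{164} - \frac{79}{111}\right) - 204} = \frac{1}{- \frac{35045}{18204} - 204} = \frac{1}{- \frac{3748661}{18204}} = - \frac{18204}{3748661} \approx -0.0048561$)
$R = -42$ ($R = \left(-3\right) 14 = -42$)
$\frac{c}{R} + \frac{285}{8 \left(-33\right)} = - \frac{18204}{3748661 \left(-42\right)} + \frac{285}{8 \left(-33\right)} = \left(- \frac{18204}{3748661}\right) \left(- \frac{1}{42}\right) + \frac{285}{-264} = \frac{3034}{26240627} + 285 \left(- \frac{1}{264}\right) = \frac{3034}{26240627} - \frac{95}{88} = - \frac{2492592573}{2309175176}$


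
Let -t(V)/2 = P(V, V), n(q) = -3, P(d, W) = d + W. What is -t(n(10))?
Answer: -12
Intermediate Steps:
P(d, W) = W + d
t(V) = -4*V (t(V) = -2*(V + V) = -4*V)
-t(n(10)) = -(-4)*(-3) = -1*12 = -12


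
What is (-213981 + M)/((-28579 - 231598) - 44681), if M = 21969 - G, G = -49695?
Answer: 142317/304858 ≈ 0.46683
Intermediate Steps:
M = 71664 (M = 21969 - 1*(-49695) = 21969 + 49695 = 71664)
(-213981 + M)/((-28579 - 231598) - 44681) = (-213981 + 71664)/((-28579 - 231598) - 44681) = -142317/(-260177 - 44681) = -142317/(-304858) = -142317*(-1/304858) = 142317/304858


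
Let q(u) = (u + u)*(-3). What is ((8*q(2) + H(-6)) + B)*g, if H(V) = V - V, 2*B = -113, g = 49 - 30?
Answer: -5795/2 ≈ -2897.5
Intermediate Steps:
g = 19
B = -113/2 (B = (½)*(-113) = -113/2 ≈ -56.500)
q(u) = -6*u (q(u) = (2*u)*(-3) = -6*u)
H(V) = 0
((8*q(2) + H(-6)) + B)*g = ((8*(-6*2) + 0) - 113/2)*19 = ((8*(-12) + 0) - 113/2)*19 = ((-96 + 0) - 113/2)*19 = (-96 - 113/2)*19 = -305/2*19 = -5795/2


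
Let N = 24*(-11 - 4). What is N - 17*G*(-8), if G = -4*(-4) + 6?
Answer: 2632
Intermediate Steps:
G = 22 (G = 16 + 6 = 22)
N = -360 (N = 24*(-15) = -360)
N - 17*G*(-8) = -360 - 17*22*(-8) = -360 - 374*(-8) = -360 - 1*(-2992) = -360 + 2992 = 2632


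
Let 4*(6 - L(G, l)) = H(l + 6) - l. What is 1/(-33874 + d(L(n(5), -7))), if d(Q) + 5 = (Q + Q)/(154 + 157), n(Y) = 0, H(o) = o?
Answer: -311/10536360 ≈ -2.9517e-5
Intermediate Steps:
L(G, l) = 9/2 (L(G, l) = 6 - ((l + 6) - l)/4 = 6 - ((6 + l) - l)/4 = 6 - 1/4*6 = 6 - 3/2 = 9/2)
d(Q) = -5 + 2*Q/311 (d(Q) = -5 + (Q + Q)/(154 + 157) = -5 + (2*Q)/311 = -5 + (2*Q)*(1/311) = -5 + 2*Q/311)
1/(-33874 + d(L(n(5), -7))) = 1/(-33874 + (-5 + (2/311)*(9/2))) = 1/(-33874 + (-5 + 9/311)) = 1/(-33874 - 1546/311) = 1/(-10536360/311) = -311/10536360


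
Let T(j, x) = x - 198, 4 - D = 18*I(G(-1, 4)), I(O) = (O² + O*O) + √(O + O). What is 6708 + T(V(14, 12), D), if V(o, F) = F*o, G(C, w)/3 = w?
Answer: 1330 - 36*√6 ≈ 1241.8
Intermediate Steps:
G(C, w) = 3*w
I(O) = 2*O² + √2*√O (I(O) = (O² + O²) + √(2*O) = 2*O² + √2*√O)
D = -5180 - 36*√6 (D = 4 - 18*(2*(3*4)² + √2*√(3*4)) = 4 - 18*(2*12² + √2*√12) = 4 - 18*(2*144 + √2*(2*√3)) = 4 - 18*(288 + 2*√6) = 4 - (5184 + 36*√6) = 4 + (-5184 - 36*√6) = -5180 - 36*√6 ≈ -5268.2)
T(j, x) = -198 + x
6708 + T(V(14, 12), D) = 6708 + (-198 + (-5180 - 36*√6)) = 6708 + (-5378 - 36*√6) = 1330 - 36*√6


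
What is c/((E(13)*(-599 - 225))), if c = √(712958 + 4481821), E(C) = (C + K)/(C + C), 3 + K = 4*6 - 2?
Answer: -13*√5194779/13184 ≈ -2.2474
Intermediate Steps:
K = 19 (K = -3 + (4*6 - 2) = -3 + (24 - 2) = -3 + 22 = 19)
E(C) = (19 + C)/(2*C) (E(C) = (C + 19)/(C + C) = (19 + C)/((2*C)) = (19 + C)*(1/(2*C)) = (19 + C)/(2*C))
c = √5194779 ≈ 2279.2
c/((E(13)*(-599 - 225))) = √5194779/((((½)*(19 + 13)/13)*(-599 - 225))) = √5194779/((((½)*(1/13)*32)*(-824))) = √5194779/(((16/13)*(-824))) = √5194779/(-13184/13) = √5194779*(-13/13184) = -13*√5194779/13184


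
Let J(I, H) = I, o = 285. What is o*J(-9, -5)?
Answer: -2565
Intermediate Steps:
o*J(-9, -5) = 285*(-9) = -2565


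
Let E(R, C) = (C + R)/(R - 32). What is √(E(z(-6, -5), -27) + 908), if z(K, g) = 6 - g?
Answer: 2*√100191/21 ≈ 30.146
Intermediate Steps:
E(R, C) = (C + R)/(-32 + R)
√(E(z(-6, -5), -27) + 908) = √((-27 + (6 - 1*(-5)))/(-32 + (6 - 1*(-5))) + 908) = √((-27 + (6 + 5))/(-32 + (6 + 5)) + 908) = √((-27 + 11)/(-32 + 11) + 908) = √(-16/(-21) + 908) = √(-1/21*(-16) + 908) = √(16/21 + 908) = √(19084/21) = 2*√100191/21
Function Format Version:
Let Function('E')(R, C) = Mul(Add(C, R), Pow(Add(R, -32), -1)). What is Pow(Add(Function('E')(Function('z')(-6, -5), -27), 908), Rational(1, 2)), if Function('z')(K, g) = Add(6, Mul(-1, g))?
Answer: Mul(Rational(2, 21), Pow(100191, Rational(1, 2))) ≈ 30.146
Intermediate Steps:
Function('E')(R, C) = Mul(Pow(Add(-32, R), -1), Add(C, R)) (Function('E')(R, C) = Mul(Add(C, R), Pow(Add(-32, R), -1)) = Mul(Pow(Add(-32, R), -1), Add(C, R)))
Pow(Add(Function('E')(Function('z')(-6, -5), -27), 908), Rational(1, 2)) = Pow(Add(Mul(Pow(Add(-32, Add(6, Mul(-1, -5))), -1), Add(-27, Add(6, Mul(-1, -5)))), 908), Rational(1, 2)) = Pow(Add(Mul(Pow(Add(-32, Add(6, 5)), -1), Add(-27, Add(6, 5))), 908), Rational(1, 2)) = Pow(Add(Mul(Pow(Add(-32, 11), -1), Add(-27, 11)), 908), Rational(1, 2)) = Pow(Add(Mul(Pow(-21, -1), -16), 908), Rational(1, 2)) = Pow(Add(Mul(Rational(-1, 21), -16), 908), Rational(1, 2)) = Pow(Add(Rational(16, 21), 908), Rational(1, 2)) = Pow(Rational(19084, 21), Rational(1, 2)) = Mul(Rational(2, 21), Pow(100191, Rational(1, 2)))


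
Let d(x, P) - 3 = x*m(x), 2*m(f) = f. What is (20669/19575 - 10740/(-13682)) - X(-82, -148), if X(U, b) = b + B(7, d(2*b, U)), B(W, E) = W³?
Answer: -25866437746/133912575 ≈ -193.16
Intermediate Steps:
m(f) = f/2
d(x, P) = 3 + x²/2 (d(x, P) = 3 + x*(x/2) = 3 + x²/2)
X(U, b) = 343 + b (X(U, b) = b + 7³ = b + 343 = 343 + b)
(20669/19575 - 10740/(-13682)) - X(-82, -148) = (20669/19575 - 10740/(-13682)) - (343 - 148) = (20669*(1/19575) - 10740*(-1/13682)) - 1*195 = (20669/19575 + 5370/6841) - 195 = 246514379/133912575 - 195 = -25866437746/133912575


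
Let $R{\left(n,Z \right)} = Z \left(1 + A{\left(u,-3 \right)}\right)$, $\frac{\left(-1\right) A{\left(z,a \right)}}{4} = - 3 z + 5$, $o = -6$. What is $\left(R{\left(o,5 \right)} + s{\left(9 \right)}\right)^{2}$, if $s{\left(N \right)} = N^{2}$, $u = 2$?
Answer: $11236$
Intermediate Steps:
$A{\left(z,a \right)} = -20 + 12 z$ ($A{\left(z,a \right)} = - 4 \left(- 3 z + 5\right) = - 4 \left(5 - 3 z\right) = -20 + 12 z$)
$R{\left(n,Z \right)} = 5 Z$ ($R{\left(n,Z \right)} = Z \left(1 + \left(-20 + 12 \cdot 2\right)\right) = Z \left(1 + \left(-20 + 24\right)\right) = Z \left(1 + 4\right) = Z 5 = 5 Z$)
$\left(R{\left(o,5 \right)} + s{\left(9 \right)}\right)^{2} = \left(5 \cdot 5 + 9^{2}\right)^{2} = \left(25 + 81\right)^{2} = 106^{2} = 11236$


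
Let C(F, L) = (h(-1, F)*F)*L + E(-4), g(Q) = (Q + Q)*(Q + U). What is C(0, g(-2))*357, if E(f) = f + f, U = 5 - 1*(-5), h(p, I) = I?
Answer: -2856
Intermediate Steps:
U = 10 (U = 5 + 5 = 10)
g(Q) = 2*Q*(10 + Q) (g(Q) = (Q + Q)*(Q + 10) = (2*Q)*(10 + Q) = 2*Q*(10 + Q))
E(f) = 2*f
C(F, L) = -8 + L*F² (C(F, L) = (F*F)*L + 2*(-4) = F²*L - 8 = L*F² - 8 = -8 + L*F²)
C(0, g(-2))*357 = (-8 + (2*(-2)*(10 - 2))*0²)*357 = (-8 + (2*(-2)*8)*0)*357 = (-8 - 32*0)*357 = (-8 + 0)*357 = -8*357 = -2856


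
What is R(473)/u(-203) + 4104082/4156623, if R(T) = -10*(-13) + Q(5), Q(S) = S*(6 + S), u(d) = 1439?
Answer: 6674749253/5981380497 ≈ 1.1159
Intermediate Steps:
R(T) = 185 (R(T) = -10*(-13) + 5*(6 + 5) = 130 + 5*11 = 130 + 55 = 185)
R(473)/u(-203) + 4104082/4156623 = 185/1439 + 4104082/4156623 = 6674749253/5981380497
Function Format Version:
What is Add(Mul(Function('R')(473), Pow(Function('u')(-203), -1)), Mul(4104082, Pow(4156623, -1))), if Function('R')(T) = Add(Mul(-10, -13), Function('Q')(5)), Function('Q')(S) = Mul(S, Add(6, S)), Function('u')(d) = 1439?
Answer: Rational(6674749253, 5981380497) ≈ 1.1159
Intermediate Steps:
Function('R')(T) = 185 (Function('R')(T) = Add(Mul(-10, -13), Mul(5, Add(6, 5))) = Add(130, Mul(5, 11)) = Add(130, 55) = 185)
Add(Mul(Function('R')(473), Pow(Function('u')(-203), -1)), Mul(4104082, Pow(4156623, -1))) = Add(Mul(185, Pow(1439, -1)), Mul(4104082, Pow(4156623, -1))) = Add(Mul(185, Rational(1, 1439)), Mul(4104082, Rational(1, 4156623))) = Add(Rational(185, 1439), Rational(4104082, 4156623)) = Rational(6674749253, 5981380497)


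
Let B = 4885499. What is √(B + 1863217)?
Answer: 2*√1687179 ≈ 2597.8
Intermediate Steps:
√(B + 1863217) = √(4885499 + 1863217) = √6748716 = 2*√1687179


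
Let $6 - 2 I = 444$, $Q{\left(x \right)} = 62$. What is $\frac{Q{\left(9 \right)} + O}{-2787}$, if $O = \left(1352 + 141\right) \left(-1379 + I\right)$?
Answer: $\frac{2385752}{2787} \approx 856.03$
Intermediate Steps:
$I = -219$ ($I = 3 - 222 = -219$)
$O = -2385814$ ($O = \left(1352 + 141\right) \left(-1379 - 219\right) = 1493 \left(-1598\right) = -2385814$)
$\frac{Q{\left(9 \right)} + O}{-2787} = \frac{62 - 2385814}{-2787} = \left(-2385752\right) \left(- \frac{1}{2787}\right) = \frac{2385752}{2787}$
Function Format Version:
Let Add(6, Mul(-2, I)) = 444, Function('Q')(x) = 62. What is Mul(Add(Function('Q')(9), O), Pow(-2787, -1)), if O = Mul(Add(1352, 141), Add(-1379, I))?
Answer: Rational(2385752, 2787) ≈ 856.03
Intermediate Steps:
I = -219 (I = Add(3, Mul(Rational(-1, 2), 444)) = Add(3, -222) = -219)
O = -2385814 (O = Mul(Add(1352, 141), Add(-1379, -219)) = Mul(1493, -1598) = -2385814)
Mul(Add(Function('Q')(9), O), Pow(-2787, -1)) = Mul(Add(62, -2385814), Pow(-2787, -1)) = Mul(-2385752, Rational(-1, 2787)) = Rational(2385752, 2787)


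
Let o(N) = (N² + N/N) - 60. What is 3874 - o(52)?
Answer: 1229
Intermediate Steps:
o(N) = -59 + N² (o(N) = (N² + 1) - 60 = (1 + N²) - 60 = -59 + N²)
3874 - o(52) = 3874 - (-59 + 52²) = 3874 - (-59 + 2704) = 3874 - 1*2645 = 3874 - 2645 = 1229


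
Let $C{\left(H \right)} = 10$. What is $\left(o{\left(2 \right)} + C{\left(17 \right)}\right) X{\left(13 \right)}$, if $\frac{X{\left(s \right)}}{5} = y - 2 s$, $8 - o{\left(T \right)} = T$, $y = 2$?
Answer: $-1920$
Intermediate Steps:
$o{\left(T \right)} = 8 - T$
$X{\left(s \right)} = 10 - 10 s$ ($X{\left(s \right)} = 5 \left(2 - 2 s\right) = 10 - 10 s$)
$\left(o{\left(2 \right)} + C{\left(17 \right)}\right) X{\left(13 \right)} = \left(\left(8 - 2\right) + 10\right) \left(10 - 130\right) = \left(6 + 10\right) \left(-120\right) = 16 \left(-120\right) = -1920$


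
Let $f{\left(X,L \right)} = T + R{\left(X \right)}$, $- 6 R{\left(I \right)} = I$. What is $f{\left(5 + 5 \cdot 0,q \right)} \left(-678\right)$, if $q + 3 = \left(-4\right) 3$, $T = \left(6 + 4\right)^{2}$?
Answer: $-67235$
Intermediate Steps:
$T = 100$ ($T = 10^{2} = 100$)
$R{\left(I \right)} = - \frac{I}{6}$
$q = -15$ ($q = -3 - 12 = -15$)
$f{\left(X,L \right)} = 100 - \frac{X}{6}$
$f{\left(5 + 5 \cdot 0,q \right)} \left(-678\right) = \left(100 - \frac{5 + 5 \cdot 0}{6}\right) \left(-678\right) = \left(100 - \frac{5 + 0}{6}\right) \left(-678\right) = \left(100 - \frac{5}{6}\right) \left(-678\right) = \frac{595}{6} \left(-678\right) = -67235$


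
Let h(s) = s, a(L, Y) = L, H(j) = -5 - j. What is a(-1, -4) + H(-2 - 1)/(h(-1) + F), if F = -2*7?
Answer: -13/15 ≈ -0.86667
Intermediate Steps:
F = -14
a(-1, -4) + H(-2 - 1)/(h(-1) + F) = -1 + (-5 - (-2 - 1))/(-1 - 14) = -1 + (-5 - 1*(-3))/(-15) = -1 + (-5 + 3)*(-1/15) = -1 - 2*(-1/15) = -1 + 2/15 = -13/15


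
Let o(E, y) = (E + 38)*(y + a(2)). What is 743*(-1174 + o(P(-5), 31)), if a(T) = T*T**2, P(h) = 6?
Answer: 402706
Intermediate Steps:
a(T) = T**3
o(E, y) = (8 + y)*(38 + E) (o(E, y) = (E + 38)*(y + 2**3) = (38 + E)*(y + 8) = (38 + E)*(8 + y) = (8 + y)*(38 + E))
743*(-1174 + o(P(-5), 31)) = 743*(-1174 + (304 + 8*6 + 38*31 + 6*31)) = 743*(-1174 + (304 + 48 + 1178 + 186)) = 743*(-1174 + 1716) = 743*542 = 402706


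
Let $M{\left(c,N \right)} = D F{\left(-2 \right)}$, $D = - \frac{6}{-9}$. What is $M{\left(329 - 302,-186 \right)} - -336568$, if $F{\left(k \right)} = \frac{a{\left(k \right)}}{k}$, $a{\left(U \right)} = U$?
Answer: $\frac{1009706}{3} \approx 3.3657 \cdot 10^{5}$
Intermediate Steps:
$D = \frac{2}{3}$ ($D = \left(-6\right) \left(- \frac{1}{9}\right) = \frac{2}{3} \approx 0.66667$)
$F{\left(k \right)} = 1$ ($F{\left(k \right)} = \frac{k}{k} = 1$)
$M{\left(c,N \right)} = \frac{2}{3}$ ($M{\left(c,N \right)} = \frac{2}{3} \cdot 1 = \frac{2}{3}$)
$M{\left(329 - 302,-186 \right)} - -336568 = \frac{2}{3} - -336568 = \frac{2}{3} + 336568 = \frac{1009706}{3}$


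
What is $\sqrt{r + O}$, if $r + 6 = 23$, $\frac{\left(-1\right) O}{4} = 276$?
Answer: $i \sqrt{1087} \approx 32.97 i$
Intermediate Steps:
$O = -1104$ ($O = \left(-4\right) 276 = -1104$)
$r = 17$ ($r = -6 + 23 = 17$)
$\sqrt{r + O} = \sqrt{17 - 1104} = \sqrt{-1087} = i \sqrt{1087}$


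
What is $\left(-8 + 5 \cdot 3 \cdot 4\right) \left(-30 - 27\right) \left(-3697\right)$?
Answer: $10957908$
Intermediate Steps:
$\left(-8 + 5 \cdot 3 \cdot 4\right) \left(-30 - 27\right) \left(-3697\right) = \left(-8 + 15 \cdot 4\right) \left(-57\right) \left(-3697\right) = \left(-8 + 60\right) \left(-57\right) \left(-3697\right) = 52 \left(-57\right) \left(-3697\right) = \left(-2964\right) \left(-3697\right) = 10957908$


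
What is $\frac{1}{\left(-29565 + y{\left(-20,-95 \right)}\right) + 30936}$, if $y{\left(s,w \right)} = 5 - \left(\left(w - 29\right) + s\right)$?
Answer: $\frac{1}{1520} \approx 0.00065789$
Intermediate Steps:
$y{\left(s,w \right)} = 34 - s - w$ ($y{\left(s,w \right)} = 5 - \left(\left(-29 + w\right) + s\right) = 5 - \left(-29 + s + w\right) = 34 - s - w$)
$\frac{1}{\left(-29565 + y{\left(-20,-95 \right)}\right) + 30936} = \frac{1}{\left(-29565 - -149\right) + 30936} = \frac{1}{\left(-29565 + \left(34 + 20 + 95\right)\right) + 30936} = \frac{1}{\left(-29565 + 149\right) + 30936} = \frac{1}{-29416 + 30936} = \frac{1}{1520}$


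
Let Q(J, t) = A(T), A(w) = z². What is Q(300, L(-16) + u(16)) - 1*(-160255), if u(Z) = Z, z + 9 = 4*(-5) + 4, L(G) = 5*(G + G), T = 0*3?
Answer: 160880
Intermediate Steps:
T = 0
L(G) = 10*G (L(G) = 5*(2*G) = 10*G)
z = -25 (z = -9 + (4*(-5) + 4) = -9 + (-20 + 4) = -9 - 16 = -25)
A(w) = 625 (A(w) = (-25)² = 625)
Q(J, t) = 625
Q(300, L(-16) + u(16)) - 1*(-160255) = 625 - 1*(-160255) = 625 + 160255 = 160880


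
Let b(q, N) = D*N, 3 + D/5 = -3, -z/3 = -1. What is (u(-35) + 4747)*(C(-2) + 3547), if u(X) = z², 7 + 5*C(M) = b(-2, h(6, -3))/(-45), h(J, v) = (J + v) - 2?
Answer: 252952616/15 ≈ 1.6864e+7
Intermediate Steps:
z = 3 (z = -3*(-1) = 3)
D = -30 (D = -15 + 5*(-3) = -15 - 15 = -30)
h(J, v) = -2 + J + v
b(q, N) = -30*N
C(M) = -19/15 (C(M) = -7/5 + (-30*(-2 + 6 - 3)/(-45))/5 = -7/5 + (-30*1*(-1/45))/5 = -7/5 + (-30*(-1/45))/5 = -7/5 + (⅕)*(⅔) = -7/5 + 2/15 = -19/15)
u(X) = 9 (u(X) = 3² = 9)
(u(-35) + 4747)*(C(-2) + 3547) = (9 + 4747)*(-19/15 + 3547) = 4756*(53186/15) = 252952616/15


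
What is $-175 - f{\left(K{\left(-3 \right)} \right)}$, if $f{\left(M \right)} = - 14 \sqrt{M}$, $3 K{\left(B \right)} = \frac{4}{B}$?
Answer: $-175 + \frac{28 i}{3} \approx -175.0 + 9.3333 i$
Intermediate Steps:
$K{\left(B \right)} = \frac{4}{3 B}$ ($K{\left(B \right)} = \frac{4 \frac{1}{B}}{3} = \frac{4}{3 B}$)
$-175 - f{\left(K{\left(-3 \right)} \right)} = -175 - - 14 \sqrt{\frac{4}{3 \left(-3\right)}} = -175 - - 14 \sqrt{\frac{4}{3} \left(- \frac{1}{3}\right)} = -175 - - 14 \sqrt{- \frac{4}{9}} = -175 - - 14 \frac{2 i}{3} = -175 - - \frac{28 i}{3} = -175 + \frac{28 i}{3}$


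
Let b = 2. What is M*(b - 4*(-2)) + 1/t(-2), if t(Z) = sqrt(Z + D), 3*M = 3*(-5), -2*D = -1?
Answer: -50 - I*sqrt(6)/3 ≈ -50.0 - 0.8165*I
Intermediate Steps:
D = 1/2 (D = -1/2*(-1) = 1/2 ≈ 0.50000)
M = -5 (M = (3*(-5))/3 = (1/3)*(-15) = -5)
t(Z) = sqrt(1/2 + Z) (t(Z) = sqrt(Z + 1/2) = sqrt(1/2 + Z))
M*(b - 4*(-2)) + 1/t(-2) = -5*(2 - 4*(-2)) + 1/(sqrt(2 + 4*(-2))/2) = -5*(2 + 8) + 1/(sqrt(2 - 8)/2) = -5*10 + 1/(sqrt(-6)/2) = -50 + 1/((I*sqrt(6))/2) = -50 + 1/(I*sqrt(6)/2) = -50 - I*sqrt(6)/3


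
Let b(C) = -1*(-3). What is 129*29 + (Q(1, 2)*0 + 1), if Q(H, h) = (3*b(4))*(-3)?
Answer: 3742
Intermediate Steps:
b(C) = 3
Q(H, h) = -27 (Q(H, h) = (3*3)*(-3) = 9*(-3) = -27)
129*29 + (Q(1, 2)*0 + 1) = 129*29 + (-27*0 + 1) = 3741 + (0 + 1) = 3741 + 1 = 3742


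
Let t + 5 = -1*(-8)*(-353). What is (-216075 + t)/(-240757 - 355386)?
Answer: 218904/596143 ≈ 0.36720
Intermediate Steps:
t = -2829 (t = -5 - 1*(-8)*(-353) = -5 + 8*(-353) = -5 - 2824 = -2829)
(-216075 + t)/(-240757 - 355386) = (-216075 - 2829)/(-240757 - 355386) = -218904/(-596143) = -218904*(-1/596143) = 218904/596143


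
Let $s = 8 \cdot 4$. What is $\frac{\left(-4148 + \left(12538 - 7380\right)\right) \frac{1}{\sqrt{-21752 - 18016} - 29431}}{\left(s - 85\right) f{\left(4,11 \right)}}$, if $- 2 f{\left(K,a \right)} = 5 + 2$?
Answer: $- \frac{59450620}{321368929259} - \frac{4040 i \sqrt{9942}}{321368929259} \approx -0.00018499 - 1.2535 \cdot 10^{-6} i$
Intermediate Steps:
$f{\left(K,a \right)} = - \frac{7}{2}$ ($f{\left(K,a \right)} = - \frac{5 + 2}{2} = \left(- \frac{1}{2}\right) 7 = - \frac{7}{2}$)
$s = 32$
$\frac{\left(-4148 + \left(12538 - 7380\right)\right) \frac{1}{\sqrt{-21752 - 18016} - 29431}}{\left(s - 85\right) f{\left(4,11 \right)}} = \frac{\left(-4148 + \left(12538 - 7380\right)\right) \frac{1}{\sqrt{-21752 - 18016} - 29431}}{\left(32 - 85\right) \left(- \frac{7}{2}\right)} = \frac{\left(-4148 + 5158\right) \frac{1}{\sqrt{-39768} - 29431}}{\left(-53\right) \left(- \frac{7}{2}\right)} = \frac{1010 \frac{1}{2 i \sqrt{9942} - 29431}}{\frac{371}{2}} = \frac{1010}{-29431 + 2 i \sqrt{9942}} \cdot \frac{2}{371} = \frac{2020}{371 \left(-29431 + 2 i \sqrt{9942}\right)}$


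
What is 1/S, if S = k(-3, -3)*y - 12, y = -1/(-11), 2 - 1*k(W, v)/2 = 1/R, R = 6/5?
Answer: -33/389 ≈ -0.084833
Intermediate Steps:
R = 6/5 (R = 6*(⅕) = 6/5 ≈ 1.2000)
k(W, v) = 7/3 (k(W, v) = 4 - 2/6/5 = 4 - 2*⅚ = 4 - 5/3 = 7/3)
y = 1/11 (y = -1*(-1/11) = 1/11 ≈ 0.090909)
S = -389/33 (S = (7/3)*(1/11) - 12 = 7/33 - 12 = -389/33 ≈ -11.788)
1/S = 1/(-389/33) = -33/389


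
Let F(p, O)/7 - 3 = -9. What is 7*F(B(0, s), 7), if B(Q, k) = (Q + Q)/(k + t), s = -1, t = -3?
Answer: -294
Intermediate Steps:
B(Q, k) = 2*Q/(-3 + k) (B(Q, k) = (Q + Q)/(k - 3) = (2*Q)/(-3 + k) = 2*Q/(-3 + k))
F(p, O) = -42 (F(p, O) = 21 + 7*(-9) = 21 - 63 = -42)
7*F(B(0, s), 7) = 7*(-42) = -294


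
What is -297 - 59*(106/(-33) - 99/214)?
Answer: -566305/7062 ≈ -80.190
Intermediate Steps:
-297 - 59*(106/(-33) - 99/214) = -297 - 59*(106*(-1/33) - 99*1/214) = -297 - 59*(-106/33 - 99/214) = -297 - 59*(-25951/7062) = -297 + 1531109/7062 = -566305/7062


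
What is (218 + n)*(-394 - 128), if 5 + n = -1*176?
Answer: -19314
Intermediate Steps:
n = -181 (n = -5 - 1*176 = -5 - 176 = -181)
(218 + n)*(-394 - 128) = (218 - 181)*(-394 - 128) = 37*(-522) = -19314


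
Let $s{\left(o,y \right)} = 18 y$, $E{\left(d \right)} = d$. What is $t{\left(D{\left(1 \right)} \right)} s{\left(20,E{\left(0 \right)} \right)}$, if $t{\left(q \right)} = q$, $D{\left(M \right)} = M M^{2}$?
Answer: $0$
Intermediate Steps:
$D{\left(M \right)} = M^{3}$
$t{\left(D{\left(1 \right)} \right)} s{\left(20,E{\left(0 \right)} \right)} = 1^{3} \cdot 18 \cdot 0 = 1 \cdot 0 = 0$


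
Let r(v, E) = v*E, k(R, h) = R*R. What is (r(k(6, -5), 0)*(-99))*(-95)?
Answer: 0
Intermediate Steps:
k(R, h) = R²
r(v, E) = E*v
(r(k(6, -5), 0)*(-99))*(-95) = ((0*6²)*(-99))*(-95) = ((0*36)*(-99))*(-95) = (0*(-99))*(-95) = 0*(-95) = 0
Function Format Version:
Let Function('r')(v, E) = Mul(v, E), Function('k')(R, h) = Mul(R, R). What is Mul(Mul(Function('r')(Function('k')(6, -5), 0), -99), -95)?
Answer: 0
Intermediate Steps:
Function('k')(R, h) = Pow(R, 2)
Function('r')(v, E) = Mul(E, v)
Mul(Mul(Function('r')(Function('k')(6, -5), 0), -99), -95) = Mul(Mul(Mul(0, Pow(6, 2)), -99), -95) = Mul(Mul(Mul(0, 36), -99), -95) = Mul(Mul(0, -99), -95) = Mul(0, -95) = 0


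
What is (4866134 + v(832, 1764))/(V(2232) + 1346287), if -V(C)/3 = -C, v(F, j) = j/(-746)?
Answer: 1815067100/504662659 ≈ 3.5966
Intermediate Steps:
v(F, j) = -j/746 (v(F, j) = j*(-1/746) = -j/746)
V(C) = 3*C (V(C) = -(-3)*C = 3*C)
(4866134 + v(832, 1764))/(V(2232) + 1346287) = (4866134 - 1/746*1764)/(3*2232 + 1346287) = (4866134 - 882/373)/(6696 + 1346287) = (1815067100/373)/1352983 = (1815067100/373)*(1/1352983) = 1815067100/504662659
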